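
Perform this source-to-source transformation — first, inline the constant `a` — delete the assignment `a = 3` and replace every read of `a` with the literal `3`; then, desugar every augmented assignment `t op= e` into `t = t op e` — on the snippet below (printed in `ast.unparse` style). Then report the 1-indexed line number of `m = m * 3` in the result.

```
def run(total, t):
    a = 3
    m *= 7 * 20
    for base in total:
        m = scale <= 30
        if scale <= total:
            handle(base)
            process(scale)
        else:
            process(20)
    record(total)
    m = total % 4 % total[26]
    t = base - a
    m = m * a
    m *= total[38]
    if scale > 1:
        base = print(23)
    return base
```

13

Transformed code:
def run(total, t):
    m = m * (7 * 20)
    for base in total:
        m = scale <= 30
        if scale <= total:
            handle(base)
            process(scale)
        else:
            process(20)
    record(total)
    m = total % 4 % total[26]
    t = base - 3
    m = m * 3
    m = m * total[38]
    if scale > 1:
        base = print(23)
    return base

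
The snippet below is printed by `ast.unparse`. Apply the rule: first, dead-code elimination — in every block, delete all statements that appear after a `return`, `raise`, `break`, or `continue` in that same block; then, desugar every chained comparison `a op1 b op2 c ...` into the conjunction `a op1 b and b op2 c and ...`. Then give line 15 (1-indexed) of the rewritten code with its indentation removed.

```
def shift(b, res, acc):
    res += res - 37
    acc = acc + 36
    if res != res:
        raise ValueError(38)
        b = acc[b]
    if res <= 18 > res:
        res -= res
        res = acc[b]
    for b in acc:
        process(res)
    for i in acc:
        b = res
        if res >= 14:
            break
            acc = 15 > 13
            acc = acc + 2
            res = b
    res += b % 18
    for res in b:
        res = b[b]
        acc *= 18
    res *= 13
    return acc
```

res += b % 18

Transformed code:
def shift(b, res, acc):
    res += res - 37
    acc = acc + 36
    if res != res:
        raise ValueError(38)
    if res <= 18 and 18 > res:
        res -= res
        res = acc[b]
    for b in acc:
        process(res)
    for i in acc:
        b = res
        if res >= 14:
            break
    res += b % 18
    for res in b:
        res = b[b]
        acc *= 18
    res *= 13
    return acc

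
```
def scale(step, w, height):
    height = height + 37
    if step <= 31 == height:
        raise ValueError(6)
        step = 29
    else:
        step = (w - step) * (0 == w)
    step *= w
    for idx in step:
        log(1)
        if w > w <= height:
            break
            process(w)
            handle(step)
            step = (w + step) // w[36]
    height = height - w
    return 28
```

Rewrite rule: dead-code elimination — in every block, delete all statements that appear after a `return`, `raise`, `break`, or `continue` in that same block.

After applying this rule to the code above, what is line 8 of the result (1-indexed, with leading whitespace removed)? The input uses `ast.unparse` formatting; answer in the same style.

for idx in step:

Transformed code:
def scale(step, w, height):
    height = height + 37
    if step <= 31 == height:
        raise ValueError(6)
    else:
        step = (w - step) * (0 == w)
    step *= w
    for idx in step:
        log(1)
        if w > w <= height:
            break
    height = height - w
    return 28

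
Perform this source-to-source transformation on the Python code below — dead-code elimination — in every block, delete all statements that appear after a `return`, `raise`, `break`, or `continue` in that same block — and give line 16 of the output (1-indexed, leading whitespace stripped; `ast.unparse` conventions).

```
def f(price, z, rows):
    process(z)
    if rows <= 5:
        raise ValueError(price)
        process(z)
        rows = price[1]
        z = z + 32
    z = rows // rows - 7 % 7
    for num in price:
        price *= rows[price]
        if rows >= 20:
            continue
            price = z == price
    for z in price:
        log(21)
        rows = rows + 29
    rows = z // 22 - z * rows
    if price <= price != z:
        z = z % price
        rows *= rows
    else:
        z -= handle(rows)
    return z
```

rows *= rows

Transformed code:
def f(price, z, rows):
    process(z)
    if rows <= 5:
        raise ValueError(price)
    z = rows // rows - 7 % 7
    for num in price:
        price *= rows[price]
        if rows >= 20:
            continue
    for z in price:
        log(21)
        rows = rows + 29
    rows = z // 22 - z * rows
    if price <= price != z:
        z = z % price
        rows *= rows
    else:
        z -= handle(rows)
    return z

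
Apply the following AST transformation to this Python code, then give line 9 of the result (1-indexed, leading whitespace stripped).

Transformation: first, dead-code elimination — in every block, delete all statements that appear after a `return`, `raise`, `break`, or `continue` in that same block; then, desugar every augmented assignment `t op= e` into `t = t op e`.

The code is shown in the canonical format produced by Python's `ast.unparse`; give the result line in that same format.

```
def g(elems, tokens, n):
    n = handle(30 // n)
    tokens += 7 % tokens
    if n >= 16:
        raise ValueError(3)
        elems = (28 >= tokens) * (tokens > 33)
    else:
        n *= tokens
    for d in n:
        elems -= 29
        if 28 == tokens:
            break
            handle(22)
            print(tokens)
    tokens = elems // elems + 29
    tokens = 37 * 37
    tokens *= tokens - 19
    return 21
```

elems = elems - 29

Transformed code:
def g(elems, tokens, n):
    n = handle(30 // n)
    tokens = tokens + 7 % tokens
    if n >= 16:
        raise ValueError(3)
    else:
        n = n * tokens
    for d in n:
        elems = elems - 29
        if 28 == tokens:
            break
    tokens = elems // elems + 29
    tokens = 37 * 37
    tokens = tokens * (tokens - 19)
    return 21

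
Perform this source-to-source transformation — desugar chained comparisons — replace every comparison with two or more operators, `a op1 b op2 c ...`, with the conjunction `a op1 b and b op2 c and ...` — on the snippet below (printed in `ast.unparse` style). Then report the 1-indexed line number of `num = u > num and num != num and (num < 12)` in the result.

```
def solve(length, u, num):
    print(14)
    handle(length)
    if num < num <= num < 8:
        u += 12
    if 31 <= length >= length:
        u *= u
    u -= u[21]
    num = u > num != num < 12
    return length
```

Transformed code:
def solve(length, u, num):
    print(14)
    handle(length)
    if num < num and num <= num and (num < 8):
        u += 12
    if 31 <= length and length >= length:
        u *= u
    u -= u[21]
    num = u > num and num != num and (num < 12)
    return length

9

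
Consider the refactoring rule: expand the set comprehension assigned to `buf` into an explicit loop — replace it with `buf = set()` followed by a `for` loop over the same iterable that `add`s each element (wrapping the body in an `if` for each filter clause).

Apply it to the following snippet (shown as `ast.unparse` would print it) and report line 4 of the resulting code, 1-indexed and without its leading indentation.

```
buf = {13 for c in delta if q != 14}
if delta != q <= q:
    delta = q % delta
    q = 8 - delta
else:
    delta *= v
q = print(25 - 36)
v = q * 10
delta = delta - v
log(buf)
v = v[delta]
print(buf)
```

buf.add(13)

Transformed code:
buf = set()
for c in delta:
    if q != 14:
        buf.add(13)
if delta != q <= q:
    delta = q % delta
    q = 8 - delta
else:
    delta *= v
q = print(25 - 36)
v = q * 10
delta = delta - v
log(buf)
v = v[delta]
print(buf)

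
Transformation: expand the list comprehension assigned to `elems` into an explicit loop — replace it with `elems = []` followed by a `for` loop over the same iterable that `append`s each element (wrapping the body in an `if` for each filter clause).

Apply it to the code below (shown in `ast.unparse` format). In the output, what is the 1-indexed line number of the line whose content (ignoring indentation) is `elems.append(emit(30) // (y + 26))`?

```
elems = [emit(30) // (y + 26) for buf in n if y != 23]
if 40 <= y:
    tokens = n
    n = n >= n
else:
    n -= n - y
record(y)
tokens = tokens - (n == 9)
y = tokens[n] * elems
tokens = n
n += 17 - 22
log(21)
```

4

Transformed code:
elems = []
for buf in n:
    if y != 23:
        elems.append(emit(30) // (y + 26))
if 40 <= y:
    tokens = n
    n = n >= n
else:
    n -= n - y
record(y)
tokens = tokens - (n == 9)
y = tokens[n] * elems
tokens = n
n += 17 - 22
log(21)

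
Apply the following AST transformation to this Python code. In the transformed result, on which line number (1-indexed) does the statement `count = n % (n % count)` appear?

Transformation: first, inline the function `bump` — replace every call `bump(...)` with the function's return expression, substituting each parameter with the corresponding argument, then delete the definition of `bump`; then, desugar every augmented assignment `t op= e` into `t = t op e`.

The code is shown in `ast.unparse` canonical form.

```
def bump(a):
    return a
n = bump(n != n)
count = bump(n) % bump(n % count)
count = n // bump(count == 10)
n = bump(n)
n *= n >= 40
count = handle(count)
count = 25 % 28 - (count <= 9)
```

Transformed code:
n = n != n
count = n % (n % count)
count = n // (count == 10)
n = n
n = n * (n >= 40)
count = handle(count)
count = 25 % 28 - (count <= 9)

2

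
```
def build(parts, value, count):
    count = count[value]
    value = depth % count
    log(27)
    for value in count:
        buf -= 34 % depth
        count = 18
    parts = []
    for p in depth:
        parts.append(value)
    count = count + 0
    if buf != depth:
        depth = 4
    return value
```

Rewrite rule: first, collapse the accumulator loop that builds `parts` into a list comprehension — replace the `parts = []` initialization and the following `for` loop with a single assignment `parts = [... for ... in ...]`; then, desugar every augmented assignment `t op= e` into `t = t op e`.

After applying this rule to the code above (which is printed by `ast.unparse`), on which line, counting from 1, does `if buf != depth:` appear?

10

Transformed code:
def build(parts, value, count):
    count = count[value]
    value = depth % count
    log(27)
    for value in count:
        buf = buf - 34 % depth
        count = 18
    parts = [value for p in depth]
    count = count + 0
    if buf != depth:
        depth = 4
    return value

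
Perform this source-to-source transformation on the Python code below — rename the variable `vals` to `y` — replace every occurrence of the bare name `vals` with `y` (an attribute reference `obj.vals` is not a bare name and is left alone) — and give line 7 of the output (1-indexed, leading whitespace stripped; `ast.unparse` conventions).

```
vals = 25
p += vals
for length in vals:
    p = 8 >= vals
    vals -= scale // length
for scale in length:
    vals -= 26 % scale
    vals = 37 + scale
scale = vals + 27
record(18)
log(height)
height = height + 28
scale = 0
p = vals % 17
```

y -= 26 % scale

Transformed code:
y = 25
p += y
for length in y:
    p = 8 >= y
    y -= scale // length
for scale in length:
    y -= 26 % scale
    y = 37 + scale
scale = y + 27
record(18)
log(height)
height = height + 28
scale = 0
p = y % 17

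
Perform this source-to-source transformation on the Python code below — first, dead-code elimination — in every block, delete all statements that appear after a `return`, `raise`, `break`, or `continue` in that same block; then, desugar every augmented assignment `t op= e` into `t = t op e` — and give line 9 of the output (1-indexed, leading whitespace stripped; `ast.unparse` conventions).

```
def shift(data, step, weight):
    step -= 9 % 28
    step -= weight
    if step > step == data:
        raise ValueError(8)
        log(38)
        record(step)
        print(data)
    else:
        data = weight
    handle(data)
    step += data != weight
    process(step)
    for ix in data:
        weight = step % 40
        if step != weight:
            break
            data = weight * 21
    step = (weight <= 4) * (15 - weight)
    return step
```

Transformed code:
def shift(data, step, weight):
    step = step - 9 % 28
    step = step - weight
    if step > step == data:
        raise ValueError(8)
    else:
        data = weight
    handle(data)
    step = step + (data != weight)
    process(step)
    for ix in data:
        weight = step % 40
        if step != weight:
            break
    step = (weight <= 4) * (15 - weight)
    return step

step = step + (data != weight)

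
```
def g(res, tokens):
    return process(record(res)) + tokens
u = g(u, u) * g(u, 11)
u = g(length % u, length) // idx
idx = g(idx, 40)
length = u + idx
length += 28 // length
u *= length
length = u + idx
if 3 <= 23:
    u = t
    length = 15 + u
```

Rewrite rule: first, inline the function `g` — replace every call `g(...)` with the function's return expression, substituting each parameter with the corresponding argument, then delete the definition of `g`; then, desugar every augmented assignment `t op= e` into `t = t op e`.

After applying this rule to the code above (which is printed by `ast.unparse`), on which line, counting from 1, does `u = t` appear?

9

Transformed code:
u = (process(record(u)) + u) * (process(record(u)) + 11)
u = (process(record(length % u)) + length) // idx
idx = process(record(idx)) + 40
length = u + idx
length = length + 28 // length
u = u * length
length = u + idx
if 3 <= 23:
    u = t
    length = 15 + u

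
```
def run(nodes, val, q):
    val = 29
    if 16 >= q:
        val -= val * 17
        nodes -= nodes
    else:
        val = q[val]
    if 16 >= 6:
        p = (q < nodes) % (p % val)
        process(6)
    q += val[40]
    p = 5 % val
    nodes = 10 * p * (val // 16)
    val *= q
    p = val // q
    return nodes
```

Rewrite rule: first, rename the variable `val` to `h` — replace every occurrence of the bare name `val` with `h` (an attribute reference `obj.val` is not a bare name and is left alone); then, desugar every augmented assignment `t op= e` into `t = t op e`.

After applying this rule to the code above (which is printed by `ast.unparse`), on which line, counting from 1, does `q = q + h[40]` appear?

Transformed code:
def run(nodes, h, q):
    h = 29
    if 16 >= q:
        h = h - h * 17
        nodes = nodes - nodes
    else:
        h = q[h]
    if 16 >= 6:
        p = (q < nodes) % (p % h)
        process(6)
    q = q + h[40]
    p = 5 % h
    nodes = 10 * p * (h // 16)
    h = h * q
    p = h // q
    return nodes

11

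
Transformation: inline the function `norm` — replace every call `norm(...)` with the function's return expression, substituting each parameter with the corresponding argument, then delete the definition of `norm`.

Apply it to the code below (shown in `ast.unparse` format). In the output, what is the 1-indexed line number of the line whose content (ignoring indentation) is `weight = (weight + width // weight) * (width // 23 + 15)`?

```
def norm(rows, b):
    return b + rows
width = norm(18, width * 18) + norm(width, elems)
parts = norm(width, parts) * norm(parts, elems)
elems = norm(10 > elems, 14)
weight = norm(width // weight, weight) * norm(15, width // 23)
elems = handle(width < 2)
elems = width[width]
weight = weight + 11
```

Transformed code:
width = width * 18 + 18 + (elems + width)
parts = (parts + width) * (elems + parts)
elems = 14 + (10 > elems)
weight = (weight + width // weight) * (width // 23 + 15)
elems = handle(width < 2)
elems = width[width]
weight = weight + 11

4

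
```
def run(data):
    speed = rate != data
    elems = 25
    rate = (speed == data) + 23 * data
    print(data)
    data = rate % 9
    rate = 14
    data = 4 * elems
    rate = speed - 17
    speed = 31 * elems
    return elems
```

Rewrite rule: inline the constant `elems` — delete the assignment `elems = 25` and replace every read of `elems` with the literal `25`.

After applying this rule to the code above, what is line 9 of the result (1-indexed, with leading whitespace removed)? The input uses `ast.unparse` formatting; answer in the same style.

Transformed code:
def run(data):
    speed = rate != data
    rate = (speed == data) + 23 * data
    print(data)
    data = rate % 9
    rate = 14
    data = 4 * 25
    rate = speed - 17
    speed = 31 * 25
    return 25

speed = 31 * 25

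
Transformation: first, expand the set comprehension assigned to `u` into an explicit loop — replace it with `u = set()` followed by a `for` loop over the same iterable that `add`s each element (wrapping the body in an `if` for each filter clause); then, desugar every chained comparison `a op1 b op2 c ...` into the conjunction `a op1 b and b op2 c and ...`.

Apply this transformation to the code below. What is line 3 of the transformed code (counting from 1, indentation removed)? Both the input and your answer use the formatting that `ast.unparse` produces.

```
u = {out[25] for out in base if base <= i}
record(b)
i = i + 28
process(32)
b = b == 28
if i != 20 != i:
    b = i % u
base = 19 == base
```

Transformed code:
u = set()
for out in base:
    if base <= i:
        u.add(out[25])
record(b)
i = i + 28
process(32)
b = b == 28
if i != 20 and 20 != i:
    b = i % u
base = 19 == base

if base <= i:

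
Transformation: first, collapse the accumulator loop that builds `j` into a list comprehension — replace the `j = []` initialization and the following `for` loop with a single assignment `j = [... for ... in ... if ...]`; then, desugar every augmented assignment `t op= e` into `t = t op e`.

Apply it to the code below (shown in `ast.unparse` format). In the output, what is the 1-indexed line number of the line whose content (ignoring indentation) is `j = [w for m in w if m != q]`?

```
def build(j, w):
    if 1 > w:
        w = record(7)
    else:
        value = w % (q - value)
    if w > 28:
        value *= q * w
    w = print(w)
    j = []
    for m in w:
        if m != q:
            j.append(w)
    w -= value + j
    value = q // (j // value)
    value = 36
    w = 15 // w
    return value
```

Transformed code:
def build(j, w):
    if 1 > w:
        w = record(7)
    else:
        value = w % (q - value)
    if w > 28:
        value = value * (q * w)
    w = print(w)
    j = [w for m in w if m != q]
    w = w - (value + j)
    value = q // (j // value)
    value = 36
    w = 15 // w
    return value

9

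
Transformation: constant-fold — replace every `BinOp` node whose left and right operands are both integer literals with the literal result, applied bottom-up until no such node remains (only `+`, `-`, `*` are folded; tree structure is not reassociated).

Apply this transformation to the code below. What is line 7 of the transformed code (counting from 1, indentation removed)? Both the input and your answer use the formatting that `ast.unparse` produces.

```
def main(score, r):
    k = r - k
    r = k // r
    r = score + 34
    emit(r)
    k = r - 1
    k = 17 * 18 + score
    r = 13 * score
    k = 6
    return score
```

k = 306 + score

Transformed code:
def main(score, r):
    k = r - k
    r = k // r
    r = score + 34
    emit(r)
    k = r - 1
    k = 306 + score
    r = 13 * score
    k = 6
    return score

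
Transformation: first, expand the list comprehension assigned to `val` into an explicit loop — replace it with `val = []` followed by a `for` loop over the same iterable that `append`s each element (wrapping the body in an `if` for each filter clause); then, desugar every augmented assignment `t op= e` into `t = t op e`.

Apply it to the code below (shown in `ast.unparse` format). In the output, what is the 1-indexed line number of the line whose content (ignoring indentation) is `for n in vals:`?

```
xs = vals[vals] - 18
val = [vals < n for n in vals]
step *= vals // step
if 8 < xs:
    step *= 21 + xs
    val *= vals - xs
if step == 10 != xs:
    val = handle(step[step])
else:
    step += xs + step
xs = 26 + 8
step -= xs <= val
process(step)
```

Transformed code:
xs = vals[vals] - 18
val = []
for n in vals:
    val.append(vals < n)
step = step * (vals // step)
if 8 < xs:
    step = step * (21 + xs)
    val = val * (vals - xs)
if step == 10 != xs:
    val = handle(step[step])
else:
    step = step + (xs + step)
xs = 26 + 8
step = step - (xs <= val)
process(step)

3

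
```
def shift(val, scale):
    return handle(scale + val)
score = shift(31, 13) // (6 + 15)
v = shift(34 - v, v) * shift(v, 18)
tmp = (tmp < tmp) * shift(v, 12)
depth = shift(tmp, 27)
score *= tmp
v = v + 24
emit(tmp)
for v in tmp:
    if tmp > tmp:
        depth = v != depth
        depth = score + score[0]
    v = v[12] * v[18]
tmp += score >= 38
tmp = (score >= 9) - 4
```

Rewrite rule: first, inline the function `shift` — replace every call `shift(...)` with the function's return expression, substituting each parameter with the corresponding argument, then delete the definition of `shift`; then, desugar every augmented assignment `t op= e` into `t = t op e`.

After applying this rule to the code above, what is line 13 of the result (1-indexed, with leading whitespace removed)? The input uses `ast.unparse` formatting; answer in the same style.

Transformed code:
score = handle(13 + 31) // (6 + 15)
v = handle(v + (34 - v)) * handle(18 + v)
tmp = (tmp < tmp) * handle(12 + v)
depth = handle(27 + tmp)
score = score * tmp
v = v + 24
emit(tmp)
for v in tmp:
    if tmp > tmp:
        depth = v != depth
        depth = score + score[0]
    v = v[12] * v[18]
tmp = tmp + (score >= 38)
tmp = (score >= 9) - 4

tmp = tmp + (score >= 38)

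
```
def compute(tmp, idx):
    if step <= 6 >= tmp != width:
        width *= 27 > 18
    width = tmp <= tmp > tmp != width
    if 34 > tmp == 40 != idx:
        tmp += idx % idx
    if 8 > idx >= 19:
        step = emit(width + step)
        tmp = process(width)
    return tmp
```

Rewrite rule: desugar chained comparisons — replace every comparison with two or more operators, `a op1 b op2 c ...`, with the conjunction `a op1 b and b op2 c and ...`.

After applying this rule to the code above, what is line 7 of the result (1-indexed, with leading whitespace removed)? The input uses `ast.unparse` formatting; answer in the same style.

if 8 > idx and idx >= 19:

Transformed code:
def compute(tmp, idx):
    if step <= 6 and 6 >= tmp and (tmp != width):
        width *= 27 > 18
    width = tmp <= tmp and tmp > tmp and (tmp != width)
    if 34 > tmp and tmp == 40 and (40 != idx):
        tmp += idx % idx
    if 8 > idx and idx >= 19:
        step = emit(width + step)
        tmp = process(width)
    return tmp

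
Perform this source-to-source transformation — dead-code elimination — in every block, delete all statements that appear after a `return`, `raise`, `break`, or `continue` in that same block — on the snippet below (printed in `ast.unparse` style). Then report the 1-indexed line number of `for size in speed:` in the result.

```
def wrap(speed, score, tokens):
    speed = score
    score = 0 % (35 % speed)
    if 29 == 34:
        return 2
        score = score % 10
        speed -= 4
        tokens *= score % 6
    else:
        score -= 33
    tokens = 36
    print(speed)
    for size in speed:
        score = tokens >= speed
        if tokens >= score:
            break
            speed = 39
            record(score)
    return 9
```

Transformed code:
def wrap(speed, score, tokens):
    speed = score
    score = 0 % (35 % speed)
    if 29 == 34:
        return 2
    else:
        score -= 33
    tokens = 36
    print(speed)
    for size in speed:
        score = tokens >= speed
        if tokens >= score:
            break
    return 9

10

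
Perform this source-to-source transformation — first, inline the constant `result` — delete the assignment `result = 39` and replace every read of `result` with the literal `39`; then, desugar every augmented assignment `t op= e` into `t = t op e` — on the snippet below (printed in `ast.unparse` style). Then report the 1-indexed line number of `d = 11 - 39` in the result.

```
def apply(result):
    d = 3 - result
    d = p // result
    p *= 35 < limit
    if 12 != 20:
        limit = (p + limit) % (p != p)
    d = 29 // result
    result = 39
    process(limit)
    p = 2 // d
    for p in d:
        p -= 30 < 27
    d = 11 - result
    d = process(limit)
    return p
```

12

Transformed code:
def apply(result):
    d = 3 - 39
    d = p // 39
    p = p * (35 < limit)
    if 12 != 20:
        limit = (p + limit) % (p != p)
    d = 29 // 39
    process(limit)
    p = 2 // d
    for p in d:
        p = p - (30 < 27)
    d = 11 - 39
    d = process(limit)
    return p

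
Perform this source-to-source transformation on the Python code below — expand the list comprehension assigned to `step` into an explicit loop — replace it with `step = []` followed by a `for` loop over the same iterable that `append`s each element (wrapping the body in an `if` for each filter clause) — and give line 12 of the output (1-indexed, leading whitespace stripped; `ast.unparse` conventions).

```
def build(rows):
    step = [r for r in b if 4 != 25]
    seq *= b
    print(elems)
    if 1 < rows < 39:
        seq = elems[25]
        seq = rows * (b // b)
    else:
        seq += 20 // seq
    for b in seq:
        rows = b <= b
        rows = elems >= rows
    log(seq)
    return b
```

Transformed code:
def build(rows):
    step = []
    for r in b:
        if 4 != 25:
            step.append(r)
    seq *= b
    print(elems)
    if 1 < rows < 39:
        seq = elems[25]
        seq = rows * (b // b)
    else:
        seq += 20 // seq
    for b in seq:
        rows = b <= b
        rows = elems >= rows
    log(seq)
    return b

seq += 20 // seq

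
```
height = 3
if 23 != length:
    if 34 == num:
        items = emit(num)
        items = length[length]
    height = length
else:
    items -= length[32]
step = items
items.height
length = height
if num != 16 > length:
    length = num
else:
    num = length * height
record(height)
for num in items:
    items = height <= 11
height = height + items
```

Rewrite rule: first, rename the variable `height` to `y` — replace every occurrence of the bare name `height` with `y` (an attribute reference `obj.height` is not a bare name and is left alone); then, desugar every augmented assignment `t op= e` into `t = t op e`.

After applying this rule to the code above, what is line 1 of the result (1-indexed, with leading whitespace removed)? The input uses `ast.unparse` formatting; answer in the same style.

Transformed code:
y = 3
if 23 != length:
    if 34 == num:
        items = emit(num)
        items = length[length]
    y = length
else:
    items = items - length[32]
step = items
items.height
length = y
if num != 16 > length:
    length = num
else:
    num = length * y
record(y)
for num in items:
    items = y <= 11
y = y + items

y = 3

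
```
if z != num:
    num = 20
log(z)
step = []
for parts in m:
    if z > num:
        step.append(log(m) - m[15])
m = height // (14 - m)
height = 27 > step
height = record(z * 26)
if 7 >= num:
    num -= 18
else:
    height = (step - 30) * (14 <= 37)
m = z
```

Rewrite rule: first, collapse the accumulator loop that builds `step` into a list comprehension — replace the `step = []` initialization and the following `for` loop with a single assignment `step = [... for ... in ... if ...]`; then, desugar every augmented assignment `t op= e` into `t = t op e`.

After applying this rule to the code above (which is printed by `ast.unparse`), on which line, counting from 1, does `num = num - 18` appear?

9

Transformed code:
if z != num:
    num = 20
log(z)
step = [log(m) - m[15] for parts in m if z > num]
m = height // (14 - m)
height = 27 > step
height = record(z * 26)
if 7 >= num:
    num = num - 18
else:
    height = (step - 30) * (14 <= 37)
m = z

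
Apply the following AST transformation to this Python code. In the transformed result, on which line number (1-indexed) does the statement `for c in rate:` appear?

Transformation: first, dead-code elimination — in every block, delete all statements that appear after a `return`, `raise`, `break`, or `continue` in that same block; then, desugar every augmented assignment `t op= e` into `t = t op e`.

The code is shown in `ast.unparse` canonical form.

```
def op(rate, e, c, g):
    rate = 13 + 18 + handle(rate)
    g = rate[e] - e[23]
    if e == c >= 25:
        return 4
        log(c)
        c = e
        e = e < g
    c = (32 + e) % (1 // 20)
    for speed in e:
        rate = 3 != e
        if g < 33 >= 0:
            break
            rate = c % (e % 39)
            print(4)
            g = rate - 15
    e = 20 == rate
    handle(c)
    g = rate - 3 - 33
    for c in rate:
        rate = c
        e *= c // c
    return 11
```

Transformed code:
def op(rate, e, c, g):
    rate = 13 + 18 + handle(rate)
    g = rate[e] - e[23]
    if e == c >= 25:
        return 4
    c = (32 + e) % (1 // 20)
    for speed in e:
        rate = 3 != e
        if g < 33 >= 0:
            break
    e = 20 == rate
    handle(c)
    g = rate - 3 - 33
    for c in rate:
        rate = c
        e = e * (c // c)
    return 11

14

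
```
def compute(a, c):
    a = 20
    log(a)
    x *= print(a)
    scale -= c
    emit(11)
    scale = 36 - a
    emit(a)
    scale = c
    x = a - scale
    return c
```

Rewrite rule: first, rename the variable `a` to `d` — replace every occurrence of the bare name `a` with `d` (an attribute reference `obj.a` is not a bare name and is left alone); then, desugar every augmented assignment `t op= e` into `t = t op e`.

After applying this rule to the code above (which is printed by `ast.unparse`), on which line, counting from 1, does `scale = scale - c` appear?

Transformed code:
def compute(d, c):
    d = 20
    log(d)
    x = x * print(d)
    scale = scale - c
    emit(11)
    scale = 36 - d
    emit(d)
    scale = c
    x = d - scale
    return c

5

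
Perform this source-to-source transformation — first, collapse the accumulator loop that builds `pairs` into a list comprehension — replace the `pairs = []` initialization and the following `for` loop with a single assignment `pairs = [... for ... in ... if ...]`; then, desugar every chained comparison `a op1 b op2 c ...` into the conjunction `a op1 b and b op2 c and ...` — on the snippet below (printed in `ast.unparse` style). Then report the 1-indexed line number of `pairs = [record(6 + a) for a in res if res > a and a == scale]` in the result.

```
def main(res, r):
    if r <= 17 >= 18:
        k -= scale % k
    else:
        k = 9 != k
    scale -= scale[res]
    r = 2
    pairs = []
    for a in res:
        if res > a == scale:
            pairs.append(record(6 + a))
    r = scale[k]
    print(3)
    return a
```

Transformed code:
def main(res, r):
    if r <= 17 and 17 >= 18:
        k -= scale % k
    else:
        k = 9 != k
    scale -= scale[res]
    r = 2
    pairs = [record(6 + a) for a in res if res > a and a == scale]
    r = scale[k]
    print(3)
    return a

8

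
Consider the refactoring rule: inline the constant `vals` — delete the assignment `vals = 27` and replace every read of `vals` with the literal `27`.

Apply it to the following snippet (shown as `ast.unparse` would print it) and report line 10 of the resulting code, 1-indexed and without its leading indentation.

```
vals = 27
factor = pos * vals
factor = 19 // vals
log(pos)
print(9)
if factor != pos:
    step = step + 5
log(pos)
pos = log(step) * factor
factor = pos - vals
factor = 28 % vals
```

factor = 28 % 27

Transformed code:
factor = pos * 27
factor = 19 // 27
log(pos)
print(9)
if factor != pos:
    step = step + 5
log(pos)
pos = log(step) * factor
factor = pos - 27
factor = 28 % 27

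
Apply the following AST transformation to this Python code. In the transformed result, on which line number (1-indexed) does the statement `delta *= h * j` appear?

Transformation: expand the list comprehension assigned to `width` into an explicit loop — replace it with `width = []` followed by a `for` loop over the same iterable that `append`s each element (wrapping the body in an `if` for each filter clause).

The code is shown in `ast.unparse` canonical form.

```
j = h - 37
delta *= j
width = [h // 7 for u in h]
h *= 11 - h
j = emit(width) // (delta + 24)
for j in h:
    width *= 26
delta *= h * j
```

Transformed code:
j = h - 37
delta *= j
width = []
for u in h:
    width.append(h // 7)
h *= 11 - h
j = emit(width) // (delta + 24)
for j in h:
    width *= 26
delta *= h * j

10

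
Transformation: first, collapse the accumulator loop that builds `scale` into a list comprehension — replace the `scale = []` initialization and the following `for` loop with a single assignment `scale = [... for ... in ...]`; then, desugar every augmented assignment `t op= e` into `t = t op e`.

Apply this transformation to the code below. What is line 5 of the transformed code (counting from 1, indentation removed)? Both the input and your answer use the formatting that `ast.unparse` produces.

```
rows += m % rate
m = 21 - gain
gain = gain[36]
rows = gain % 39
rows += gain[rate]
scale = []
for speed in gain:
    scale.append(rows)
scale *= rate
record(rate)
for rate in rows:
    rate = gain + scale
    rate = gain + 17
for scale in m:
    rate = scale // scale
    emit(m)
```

rows = rows + gain[rate]

Transformed code:
rows = rows + m % rate
m = 21 - gain
gain = gain[36]
rows = gain % 39
rows = rows + gain[rate]
scale = [rows for speed in gain]
scale = scale * rate
record(rate)
for rate in rows:
    rate = gain + scale
    rate = gain + 17
for scale in m:
    rate = scale // scale
    emit(m)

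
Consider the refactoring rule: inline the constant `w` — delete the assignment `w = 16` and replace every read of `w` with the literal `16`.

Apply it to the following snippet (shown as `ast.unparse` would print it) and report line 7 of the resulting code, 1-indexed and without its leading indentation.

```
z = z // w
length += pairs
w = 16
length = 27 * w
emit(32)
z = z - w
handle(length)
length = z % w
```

length = z % 16

Transformed code:
z = z // 16
length += pairs
length = 27 * 16
emit(32)
z = z - 16
handle(length)
length = z % 16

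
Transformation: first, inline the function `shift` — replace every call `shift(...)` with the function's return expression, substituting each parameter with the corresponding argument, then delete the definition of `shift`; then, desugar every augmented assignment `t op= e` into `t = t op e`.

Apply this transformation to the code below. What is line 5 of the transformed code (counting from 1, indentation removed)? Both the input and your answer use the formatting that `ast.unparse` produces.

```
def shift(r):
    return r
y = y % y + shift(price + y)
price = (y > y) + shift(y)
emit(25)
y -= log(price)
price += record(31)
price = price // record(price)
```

price = price + record(31)

Transformed code:
y = y % y + (price + y)
price = (y > y) + y
emit(25)
y = y - log(price)
price = price + record(31)
price = price // record(price)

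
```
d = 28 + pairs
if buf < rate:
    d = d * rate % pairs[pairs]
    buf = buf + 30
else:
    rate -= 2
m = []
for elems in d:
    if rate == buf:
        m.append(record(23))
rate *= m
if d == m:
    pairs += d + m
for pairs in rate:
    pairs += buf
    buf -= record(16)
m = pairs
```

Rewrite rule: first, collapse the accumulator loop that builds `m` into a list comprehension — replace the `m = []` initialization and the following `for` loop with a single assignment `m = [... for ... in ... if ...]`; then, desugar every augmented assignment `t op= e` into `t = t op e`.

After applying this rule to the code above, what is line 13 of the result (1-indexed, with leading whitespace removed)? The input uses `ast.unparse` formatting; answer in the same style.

Transformed code:
d = 28 + pairs
if buf < rate:
    d = d * rate % pairs[pairs]
    buf = buf + 30
else:
    rate = rate - 2
m = [record(23) for elems in d if rate == buf]
rate = rate * m
if d == m:
    pairs = pairs + (d + m)
for pairs in rate:
    pairs = pairs + buf
    buf = buf - record(16)
m = pairs

buf = buf - record(16)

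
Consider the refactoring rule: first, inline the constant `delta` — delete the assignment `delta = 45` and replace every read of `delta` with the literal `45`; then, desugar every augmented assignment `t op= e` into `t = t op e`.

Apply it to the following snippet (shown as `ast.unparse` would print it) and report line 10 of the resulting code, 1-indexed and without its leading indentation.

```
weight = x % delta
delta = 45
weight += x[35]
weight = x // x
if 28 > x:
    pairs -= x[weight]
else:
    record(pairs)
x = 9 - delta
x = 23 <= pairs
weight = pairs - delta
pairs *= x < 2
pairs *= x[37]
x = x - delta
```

weight = pairs - 45

Transformed code:
weight = x % 45
weight = weight + x[35]
weight = x // x
if 28 > x:
    pairs = pairs - x[weight]
else:
    record(pairs)
x = 9 - 45
x = 23 <= pairs
weight = pairs - 45
pairs = pairs * (x < 2)
pairs = pairs * x[37]
x = x - 45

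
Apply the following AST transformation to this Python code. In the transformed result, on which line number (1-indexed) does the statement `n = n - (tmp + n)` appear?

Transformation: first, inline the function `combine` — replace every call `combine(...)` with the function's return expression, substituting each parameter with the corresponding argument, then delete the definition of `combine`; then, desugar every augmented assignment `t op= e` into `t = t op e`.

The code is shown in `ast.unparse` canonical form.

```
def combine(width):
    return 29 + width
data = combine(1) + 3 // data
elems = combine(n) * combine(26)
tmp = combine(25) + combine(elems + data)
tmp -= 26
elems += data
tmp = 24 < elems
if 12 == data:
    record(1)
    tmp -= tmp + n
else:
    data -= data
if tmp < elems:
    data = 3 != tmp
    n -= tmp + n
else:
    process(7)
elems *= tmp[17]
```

Transformed code:
data = 29 + 1 + 3 // data
elems = (29 + n) * (29 + 26)
tmp = 29 + 25 + (29 + (elems + data))
tmp = tmp - 26
elems = elems + data
tmp = 24 < elems
if 12 == data:
    record(1)
    tmp = tmp - (tmp + n)
else:
    data = data - data
if tmp < elems:
    data = 3 != tmp
    n = n - (tmp + n)
else:
    process(7)
elems = elems * tmp[17]

14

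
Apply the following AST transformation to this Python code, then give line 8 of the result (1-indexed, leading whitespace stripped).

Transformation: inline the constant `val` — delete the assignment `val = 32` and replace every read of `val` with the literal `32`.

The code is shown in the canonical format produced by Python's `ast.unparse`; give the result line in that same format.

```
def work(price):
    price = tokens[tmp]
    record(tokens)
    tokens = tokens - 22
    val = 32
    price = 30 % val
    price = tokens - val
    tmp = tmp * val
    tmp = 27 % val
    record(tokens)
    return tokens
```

tmp = 27 % 32

Transformed code:
def work(price):
    price = tokens[tmp]
    record(tokens)
    tokens = tokens - 22
    price = 30 % 32
    price = tokens - 32
    tmp = tmp * 32
    tmp = 27 % 32
    record(tokens)
    return tokens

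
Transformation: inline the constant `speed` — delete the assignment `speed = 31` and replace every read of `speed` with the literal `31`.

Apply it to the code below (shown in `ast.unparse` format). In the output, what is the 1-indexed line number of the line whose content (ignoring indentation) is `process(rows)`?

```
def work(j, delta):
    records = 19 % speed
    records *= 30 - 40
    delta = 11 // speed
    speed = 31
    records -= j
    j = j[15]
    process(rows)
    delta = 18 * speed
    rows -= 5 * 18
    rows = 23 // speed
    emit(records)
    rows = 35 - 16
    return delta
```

Transformed code:
def work(j, delta):
    records = 19 % 31
    records *= 30 - 40
    delta = 11 // 31
    records -= j
    j = j[15]
    process(rows)
    delta = 18 * 31
    rows -= 5 * 18
    rows = 23 // 31
    emit(records)
    rows = 35 - 16
    return delta

7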